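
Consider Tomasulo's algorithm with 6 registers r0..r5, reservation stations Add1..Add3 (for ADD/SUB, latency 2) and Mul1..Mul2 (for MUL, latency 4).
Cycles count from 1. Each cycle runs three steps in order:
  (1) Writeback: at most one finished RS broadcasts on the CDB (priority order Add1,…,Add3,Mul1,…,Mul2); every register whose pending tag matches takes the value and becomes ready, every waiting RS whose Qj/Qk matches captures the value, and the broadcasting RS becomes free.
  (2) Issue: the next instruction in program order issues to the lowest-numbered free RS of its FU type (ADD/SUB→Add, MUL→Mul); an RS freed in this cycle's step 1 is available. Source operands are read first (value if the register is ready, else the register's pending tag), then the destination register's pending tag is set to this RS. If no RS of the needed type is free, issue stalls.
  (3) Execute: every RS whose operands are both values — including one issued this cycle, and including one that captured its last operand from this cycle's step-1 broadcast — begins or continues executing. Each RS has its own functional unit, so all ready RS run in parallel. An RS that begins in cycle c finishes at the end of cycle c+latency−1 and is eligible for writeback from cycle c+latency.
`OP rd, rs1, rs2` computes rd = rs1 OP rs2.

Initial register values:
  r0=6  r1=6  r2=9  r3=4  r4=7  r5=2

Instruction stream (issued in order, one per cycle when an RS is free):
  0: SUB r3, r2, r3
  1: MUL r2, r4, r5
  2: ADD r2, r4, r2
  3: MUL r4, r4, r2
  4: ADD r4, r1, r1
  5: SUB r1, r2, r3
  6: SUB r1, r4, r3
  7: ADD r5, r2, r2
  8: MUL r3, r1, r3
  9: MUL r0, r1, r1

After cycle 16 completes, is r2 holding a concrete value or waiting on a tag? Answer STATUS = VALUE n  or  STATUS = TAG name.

STATUS = VALUE 21

c1: issue SUB r3<-Add1 | r0:6,r1:6,r2:9,r3:Add1,r4:7,r5:2
c2: issue MUL r2<-Mul1 | r0:6,r1:6,r2:Mul1,r3:Add1,r4:7,r5:2
c3: CDB Add1=5; issue ADD r2<-Add1 | r0:6,r1:6,r2:Add1,r3:5,r4:7,r5:2
c4: issue MUL r4<-Mul2 | r0:6,r1:6,r2:Add1,r3:5,r4:Mul2,r5:2
c5: issue ADD r4<-Add2 | r0:6,r1:6,r2:Add1,r3:5,r4:Add2,r5:2
c6: CDB Mul1=14; issue SUB r1<-Add3 | r0:6,r1:Add3,r2:Add1,r3:5,r4:Add2,r5:2
c7: CDB Add2=12; issue SUB r1<-Add2 | r0:6,r1:Add2,r2:Add1,r3:5,r4:12,r5:2
c8: CDB Add1=21; issue ADD r5<-Add1 | r0:6,r1:Add2,r2:21,r3:5,r4:12,r5:Add1
c9: CDB Add2=7; issue MUL r3<-Mul1 | r0:6,r1:7,r2:21,r3:Mul1,r4:12,r5:Add1
c10: CDB Add1=42; stall | r0:6,r1:7,r2:21,r3:Mul1,r4:12,r5:42
c11: CDB Add3=16; stall | r0:6,r1:7,r2:21,r3:Mul1,r4:12,r5:42
c12: CDB Mul2=147; issue MUL r0<-Mul2 | r0:Mul2,r1:7,r2:21,r3:Mul1,r4:12,r5:42
c13: CDB Mul1=35 | r0:Mul2,r1:7,r2:21,r3:35,r4:12,r5:42
c14: - | r0:Mul2,r1:7,r2:21,r3:35,r4:12,r5:42
c15: - | r0:Mul2,r1:7,r2:21,r3:35,r4:12,r5:42
c16: CDB Mul2=49 | r0:49,r1:7,r2:21,r3:35,r4:12,r5:42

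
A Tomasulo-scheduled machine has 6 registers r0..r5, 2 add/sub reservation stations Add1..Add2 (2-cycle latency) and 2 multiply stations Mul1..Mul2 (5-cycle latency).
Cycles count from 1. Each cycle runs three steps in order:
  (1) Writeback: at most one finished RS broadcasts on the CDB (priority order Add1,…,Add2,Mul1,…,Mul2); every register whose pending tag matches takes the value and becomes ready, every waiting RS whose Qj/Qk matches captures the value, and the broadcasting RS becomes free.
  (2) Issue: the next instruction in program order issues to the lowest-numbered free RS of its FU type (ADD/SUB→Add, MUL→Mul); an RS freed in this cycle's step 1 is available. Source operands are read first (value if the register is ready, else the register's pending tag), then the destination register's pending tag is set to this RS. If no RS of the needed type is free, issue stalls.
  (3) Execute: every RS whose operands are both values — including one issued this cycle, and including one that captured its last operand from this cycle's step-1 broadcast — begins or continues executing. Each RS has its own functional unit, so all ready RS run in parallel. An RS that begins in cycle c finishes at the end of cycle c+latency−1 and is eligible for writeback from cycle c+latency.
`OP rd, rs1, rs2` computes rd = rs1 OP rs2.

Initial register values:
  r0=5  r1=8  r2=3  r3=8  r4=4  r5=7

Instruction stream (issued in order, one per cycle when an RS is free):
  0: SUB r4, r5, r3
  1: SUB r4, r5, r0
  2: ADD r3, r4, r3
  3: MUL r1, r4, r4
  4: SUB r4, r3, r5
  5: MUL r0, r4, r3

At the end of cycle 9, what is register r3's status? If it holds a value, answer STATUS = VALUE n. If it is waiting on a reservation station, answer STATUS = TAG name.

cycle 1: issue SUB r4<-Add1 // r0:5,r1:8,r2:3,r3:8,r4:Add1,r5:7
cycle 2: issue SUB r4<-Add2 // r0:5,r1:8,r2:3,r3:8,r4:Add2,r5:7
cycle 3: CDB Add1=-1; issue ADD r3<-Add1 // r0:5,r1:8,r2:3,r3:Add1,r4:Add2,r5:7
cycle 4: CDB Add2=2; issue MUL r1<-Mul1 // r0:5,r1:Mul1,r2:3,r3:Add1,r4:2,r5:7
cycle 5: issue SUB r4<-Add2 // r0:5,r1:Mul1,r2:3,r3:Add1,r4:Add2,r5:7
cycle 6: CDB Add1=10; issue MUL r0<-Mul2 // r0:Mul2,r1:Mul1,r2:3,r3:10,r4:Add2,r5:7
cycle 7: - // r0:Mul2,r1:Mul1,r2:3,r3:10,r4:Add2,r5:7
cycle 8: CDB Add2=3 // r0:Mul2,r1:Mul1,r2:3,r3:10,r4:3,r5:7
cycle 9: CDB Mul1=4 // r0:Mul2,r1:4,r2:3,r3:10,r4:3,r5:7

STATUS = VALUE 10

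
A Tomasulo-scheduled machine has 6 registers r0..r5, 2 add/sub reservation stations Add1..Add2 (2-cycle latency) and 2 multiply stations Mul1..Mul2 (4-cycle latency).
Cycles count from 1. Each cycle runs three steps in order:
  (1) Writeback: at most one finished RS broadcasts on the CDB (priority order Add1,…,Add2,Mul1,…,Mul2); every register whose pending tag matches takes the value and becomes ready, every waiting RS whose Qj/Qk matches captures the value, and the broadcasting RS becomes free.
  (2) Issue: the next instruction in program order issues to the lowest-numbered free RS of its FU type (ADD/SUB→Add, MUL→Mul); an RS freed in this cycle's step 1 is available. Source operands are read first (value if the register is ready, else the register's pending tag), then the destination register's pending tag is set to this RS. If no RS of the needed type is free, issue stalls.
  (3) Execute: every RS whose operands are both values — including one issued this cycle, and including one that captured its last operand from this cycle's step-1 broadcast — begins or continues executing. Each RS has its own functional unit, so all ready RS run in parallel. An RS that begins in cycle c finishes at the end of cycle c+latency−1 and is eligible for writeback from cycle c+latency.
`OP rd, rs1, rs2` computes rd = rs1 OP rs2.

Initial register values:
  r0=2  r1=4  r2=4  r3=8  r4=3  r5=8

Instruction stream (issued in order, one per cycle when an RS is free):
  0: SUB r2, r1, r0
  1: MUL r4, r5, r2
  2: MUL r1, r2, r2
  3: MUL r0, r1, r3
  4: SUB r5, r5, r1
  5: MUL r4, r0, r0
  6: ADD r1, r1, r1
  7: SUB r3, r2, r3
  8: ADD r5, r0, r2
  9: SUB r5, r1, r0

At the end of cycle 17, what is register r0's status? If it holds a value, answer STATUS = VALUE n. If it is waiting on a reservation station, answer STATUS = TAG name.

cycle 1: issue SUB r2<-Add1 // r0:2,r1:4,r2:Add1,r3:8,r4:3,r5:8
cycle 2: issue MUL r4<-Mul1 // r0:2,r1:4,r2:Add1,r3:8,r4:Mul1,r5:8
cycle 3: CDB Add1=2; issue MUL r1<-Mul2 // r0:2,r1:Mul2,r2:2,r3:8,r4:Mul1,r5:8
cycle 4: stall // r0:2,r1:Mul2,r2:2,r3:8,r4:Mul1,r5:8
cycle 5: stall // r0:2,r1:Mul2,r2:2,r3:8,r4:Mul1,r5:8
cycle 6: stall // r0:2,r1:Mul2,r2:2,r3:8,r4:Mul1,r5:8
cycle 7: CDB Mul1=16; issue MUL r0<-Mul1 // r0:Mul1,r1:Mul2,r2:2,r3:8,r4:16,r5:8
cycle 8: CDB Mul2=4; issue SUB r5<-Add1 // r0:Mul1,r1:4,r2:2,r3:8,r4:16,r5:Add1
cycle 9: issue MUL r4<-Mul2 // r0:Mul1,r1:4,r2:2,r3:8,r4:Mul2,r5:Add1
cycle 10: CDB Add1=4; issue ADD r1<-Add1 // r0:Mul1,r1:Add1,r2:2,r3:8,r4:Mul2,r5:4
cycle 11: issue SUB r3<-Add2 // r0:Mul1,r1:Add1,r2:2,r3:Add2,r4:Mul2,r5:4
cycle 12: CDB Add1=8; issue ADD r5<-Add1 // r0:Mul1,r1:8,r2:2,r3:Add2,r4:Mul2,r5:Add1
cycle 13: CDB Add2=-6; issue SUB r5<-Add2 // r0:Mul1,r1:8,r2:2,r3:-6,r4:Mul2,r5:Add2
cycle 14: CDB Mul1=32 // r0:32,r1:8,r2:2,r3:-6,r4:Mul2,r5:Add2
cycle 15: - // r0:32,r1:8,r2:2,r3:-6,r4:Mul2,r5:Add2
cycle 16: CDB Add1=34 // r0:32,r1:8,r2:2,r3:-6,r4:Mul2,r5:Add2
cycle 17: CDB Add2=-24 // r0:32,r1:8,r2:2,r3:-6,r4:Mul2,r5:-24

STATUS = VALUE 32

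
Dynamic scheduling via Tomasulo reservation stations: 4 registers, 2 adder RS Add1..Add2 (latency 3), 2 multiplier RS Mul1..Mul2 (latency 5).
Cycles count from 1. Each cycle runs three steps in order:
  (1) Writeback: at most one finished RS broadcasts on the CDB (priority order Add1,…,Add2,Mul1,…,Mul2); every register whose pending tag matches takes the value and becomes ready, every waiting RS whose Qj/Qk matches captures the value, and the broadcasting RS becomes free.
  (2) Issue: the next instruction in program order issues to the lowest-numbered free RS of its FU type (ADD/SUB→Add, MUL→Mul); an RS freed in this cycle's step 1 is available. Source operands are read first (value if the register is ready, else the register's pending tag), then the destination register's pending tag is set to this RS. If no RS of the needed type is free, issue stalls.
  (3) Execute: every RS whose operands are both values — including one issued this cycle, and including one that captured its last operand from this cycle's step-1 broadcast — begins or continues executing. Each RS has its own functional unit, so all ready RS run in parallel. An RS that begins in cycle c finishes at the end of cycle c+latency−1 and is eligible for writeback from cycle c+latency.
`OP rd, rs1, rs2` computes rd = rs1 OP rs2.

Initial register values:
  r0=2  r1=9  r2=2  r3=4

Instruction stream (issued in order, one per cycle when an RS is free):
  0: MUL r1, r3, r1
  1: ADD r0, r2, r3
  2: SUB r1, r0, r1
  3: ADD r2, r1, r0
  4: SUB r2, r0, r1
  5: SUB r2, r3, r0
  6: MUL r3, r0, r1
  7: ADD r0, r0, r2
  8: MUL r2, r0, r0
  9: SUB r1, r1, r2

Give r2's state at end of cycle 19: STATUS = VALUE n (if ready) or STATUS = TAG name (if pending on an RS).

STATUS = TAG Mul2

cycle 1: issue MUL r1<-Mul1 // r0:2,r1:Mul1,r2:2,r3:4
cycle 2: issue ADD r0<-Add1 // r0:Add1,r1:Mul1,r2:2,r3:4
cycle 3: issue SUB r1<-Add2 // r0:Add1,r1:Add2,r2:2,r3:4
cycle 4: stall // r0:Add1,r1:Add2,r2:2,r3:4
cycle 5: CDB Add1=6; issue ADD r2<-Add1 // r0:6,r1:Add2,r2:Add1,r3:4
cycle 6: CDB Mul1=36; stall // r0:6,r1:Add2,r2:Add1,r3:4
cycle 7: stall // r0:6,r1:Add2,r2:Add1,r3:4
cycle 8: stall // r0:6,r1:Add2,r2:Add1,r3:4
cycle 9: CDB Add2=-30; issue SUB r2<-Add2 // r0:6,r1:-30,r2:Add2,r3:4
cycle 10: stall // r0:6,r1:-30,r2:Add2,r3:4
cycle 11: stall // r0:6,r1:-30,r2:Add2,r3:4
cycle 12: CDB Add1=-24; issue SUB r2<-Add1 // r0:6,r1:-30,r2:Add1,r3:4
cycle 13: CDB Add2=36; issue MUL r3<-Mul1 // r0:6,r1:-30,r2:Add1,r3:Mul1
cycle 14: issue ADD r0<-Add2 // r0:Add2,r1:-30,r2:Add1,r3:Mul1
cycle 15: CDB Add1=-2; issue MUL r2<-Mul2 // r0:Add2,r1:-30,r2:Mul2,r3:Mul1
cycle 16: issue SUB r1<-Add1 // r0:Add2,r1:Add1,r2:Mul2,r3:Mul1
cycle 17: - // r0:Add2,r1:Add1,r2:Mul2,r3:Mul1
cycle 18: CDB Add2=4 // r0:4,r1:Add1,r2:Mul2,r3:Mul1
cycle 19: CDB Mul1=-180 // r0:4,r1:Add1,r2:Mul2,r3:-180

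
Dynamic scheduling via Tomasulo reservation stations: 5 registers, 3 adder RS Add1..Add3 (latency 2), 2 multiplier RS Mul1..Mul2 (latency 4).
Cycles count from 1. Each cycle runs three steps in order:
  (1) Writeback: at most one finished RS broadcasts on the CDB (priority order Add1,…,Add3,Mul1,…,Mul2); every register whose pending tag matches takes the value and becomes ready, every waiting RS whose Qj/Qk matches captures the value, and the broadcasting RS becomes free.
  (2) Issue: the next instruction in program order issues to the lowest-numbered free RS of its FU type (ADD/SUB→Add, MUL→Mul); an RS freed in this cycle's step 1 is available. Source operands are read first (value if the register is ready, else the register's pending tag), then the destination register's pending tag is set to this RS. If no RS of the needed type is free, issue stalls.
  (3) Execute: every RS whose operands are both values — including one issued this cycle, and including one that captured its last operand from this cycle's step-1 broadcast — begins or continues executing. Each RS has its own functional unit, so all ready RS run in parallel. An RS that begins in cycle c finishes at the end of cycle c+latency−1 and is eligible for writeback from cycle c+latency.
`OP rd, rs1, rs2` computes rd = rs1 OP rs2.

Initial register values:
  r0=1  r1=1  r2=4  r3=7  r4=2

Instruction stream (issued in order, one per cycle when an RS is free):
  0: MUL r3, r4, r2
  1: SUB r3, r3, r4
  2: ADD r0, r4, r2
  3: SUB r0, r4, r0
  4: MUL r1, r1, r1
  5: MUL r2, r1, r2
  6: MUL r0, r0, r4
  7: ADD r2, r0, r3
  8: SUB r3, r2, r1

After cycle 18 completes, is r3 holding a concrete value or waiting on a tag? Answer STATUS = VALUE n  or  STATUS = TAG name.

  c1: issue MUL r3<-Mul1  regs: r0:1,r1:1,r2:4,r3:Mul1,r4:2
  c2: issue SUB r3<-Add1  regs: r0:1,r1:1,r2:4,r3:Add1,r4:2
  c3: issue ADD r0<-Add2  regs: r0:Add2,r1:1,r2:4,r3:Add1,r4:2
  c4: issue SUB r0<-Add3  regs: r0:Add3,r1:1,r2:4,r3:Add1,r4:2
  c5: CDB Add2=6; issue MUL r1<-Mul2  regs: r0:Add3,r1:Mul2,r2:4,r3:Add1,r4:2
  c6: CDB Mul1=8; issue MUL r2<-Mul1  regs: r0:Add3,r1:Mul2,r2:Mul1,r3:Add1,r4:2
  c7: CDB Add3=-4; stall  regs: r0:-4,r1:Mul2,r2:Mul1,r3:Add1,r4:2
  c8: CDB Add1=6; stall  regs: r0:-4,r1:Mul2,r2:Mul1,r3:6,r4:2
  c9: CDB Mul2=1; issue MUL r0<-Mul2  regs: r0:Mul2,r1:1,r2:Mul1,r3:6,r4:2
  c10: issue ADD r2<-Add1  regs: r0:Mul2,r1:1,r2:Add1,r3:6,r4:2
  c11: issue SUB r3<-Add2  regs: r0:Mul2,r1:1,r2:Add1,r3:Add2,r4:2
  c12: -  regs: r0:Mul2,r1:1,r2:Add1,r3:Add2,r4:2
  c13: CDB Mul1=4  regs: r0:Mul2,r1:1,r2:Add1,r3:Add2,r4:2
  c14: CDB Mul2=-8  regs: r0:-8,r1:1,r2:Add1,r3:Add2,r4:2
  c15: -  regs: r0:-8,r1:1,r2:Add1,r3:Add2,r4:2
  c16: CDB Add1=-2  regs: r0:-8,r1:1,r2:-2,r3:Add2,r4:2
  c17: -  regs: r0:-8,r1:1,r2:-2,r3:Add2,r4:2
  c18: CDB Add2=-3  regs: r0:-8,r1:1,r2:-2,r3:-3,r4:2

STATUS = VALUE -3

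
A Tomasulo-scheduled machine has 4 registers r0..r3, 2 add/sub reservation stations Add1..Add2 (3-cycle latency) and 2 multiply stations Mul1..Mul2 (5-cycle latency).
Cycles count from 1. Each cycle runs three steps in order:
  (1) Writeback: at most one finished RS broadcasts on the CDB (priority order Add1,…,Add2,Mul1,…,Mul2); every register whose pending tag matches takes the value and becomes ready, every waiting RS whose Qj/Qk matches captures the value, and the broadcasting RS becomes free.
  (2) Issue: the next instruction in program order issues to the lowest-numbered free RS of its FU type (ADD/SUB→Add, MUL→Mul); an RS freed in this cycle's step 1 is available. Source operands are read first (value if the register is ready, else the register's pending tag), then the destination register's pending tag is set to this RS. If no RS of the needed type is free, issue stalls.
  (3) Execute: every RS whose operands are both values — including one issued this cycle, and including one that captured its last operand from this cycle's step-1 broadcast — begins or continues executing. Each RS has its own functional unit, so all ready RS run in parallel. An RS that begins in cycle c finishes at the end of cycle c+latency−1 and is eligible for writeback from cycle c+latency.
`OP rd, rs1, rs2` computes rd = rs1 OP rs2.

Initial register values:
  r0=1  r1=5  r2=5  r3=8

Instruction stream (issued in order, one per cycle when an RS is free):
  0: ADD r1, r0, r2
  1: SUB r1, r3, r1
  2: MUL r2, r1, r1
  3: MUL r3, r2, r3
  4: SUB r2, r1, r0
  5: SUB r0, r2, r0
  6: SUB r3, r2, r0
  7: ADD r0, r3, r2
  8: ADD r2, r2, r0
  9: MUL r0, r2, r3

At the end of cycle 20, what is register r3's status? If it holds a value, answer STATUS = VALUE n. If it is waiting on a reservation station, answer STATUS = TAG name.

STATUS = VALUE 1

  c1: issue ADD r1<-Add1  regs: r0:1,r1:Add1,r2:5,r3:8
  c2: issue SUB r1<-Add2  regs: r0:1,r1:Add2,r2:5,r3:8
  c3: issue MUL r2<-Mul1  regs: r0:1,r1:Add2,r2:Mul1,r3:8
  c4: CDB Add1=6; issue MUL r3<-Mul2  regs: r0:1,r1:Add2,r2:Mul1,r3:Mul2
  c5: issue SUB r2<-Add1  regs: r0:1,r1:Add2,r2:Add1,r3:Mul2
  c6: stall  regs: r0:1,r1:Add2,r2:Add1,r3:Mul2
  c7: CDB Add2=2; issue SUB r0<-Add2  regs: r0:Add2,r1:2,r2:Add1,r3:Mul2
  c8: stall  regs: r0:Add2,r1:2,r2:Add1,r3:Mul2
  c9: stall  regs: r0:Add2,r1:2,r2:Add1,r3:Mul2
  c10: CDB Add1=1; issue SUB r3<-Add1  regs: r0:Add2,r1:2,r2:1,r3:Add1
  c11: stall  regs: r0:Add2,r1:2,r2:1,r3:Add1
  c12: CDB Mul1=4; stall  regs: r0:Add2,r1:2,r2:1,r3:Add1
  c13: CDB Add2=0; issue ADD r0<-Add2  regs: r0:Add2,r1:2,r2:1,r3:Add1
  c14: stall  regs: r0:Add2,r1:2,r2:1,r3:Add1
  c15: stall  regs: r0:Add2,r1:2,r2:1,r3:Add1
  c16: CDB Add1=1; issue ADD r2<-Add1  regs: r0:Add2,r1:2,r2:Add1,r3:1
  c17: CDB Mul2=32; issue MUL r0<-Mul1  regs: r0:Mul1,r1:2,r2:Add1,r3:1
  c18: -  regs: r0:Mul1,r1:2,r2:Add1,r3:1
  c19: CDB Add2=2  regs: r0:Mul1,r1:2,r2:Add1,r3:1
  c20: -  regs: r0:Mul1,r1:2,r2:Add1,r3:1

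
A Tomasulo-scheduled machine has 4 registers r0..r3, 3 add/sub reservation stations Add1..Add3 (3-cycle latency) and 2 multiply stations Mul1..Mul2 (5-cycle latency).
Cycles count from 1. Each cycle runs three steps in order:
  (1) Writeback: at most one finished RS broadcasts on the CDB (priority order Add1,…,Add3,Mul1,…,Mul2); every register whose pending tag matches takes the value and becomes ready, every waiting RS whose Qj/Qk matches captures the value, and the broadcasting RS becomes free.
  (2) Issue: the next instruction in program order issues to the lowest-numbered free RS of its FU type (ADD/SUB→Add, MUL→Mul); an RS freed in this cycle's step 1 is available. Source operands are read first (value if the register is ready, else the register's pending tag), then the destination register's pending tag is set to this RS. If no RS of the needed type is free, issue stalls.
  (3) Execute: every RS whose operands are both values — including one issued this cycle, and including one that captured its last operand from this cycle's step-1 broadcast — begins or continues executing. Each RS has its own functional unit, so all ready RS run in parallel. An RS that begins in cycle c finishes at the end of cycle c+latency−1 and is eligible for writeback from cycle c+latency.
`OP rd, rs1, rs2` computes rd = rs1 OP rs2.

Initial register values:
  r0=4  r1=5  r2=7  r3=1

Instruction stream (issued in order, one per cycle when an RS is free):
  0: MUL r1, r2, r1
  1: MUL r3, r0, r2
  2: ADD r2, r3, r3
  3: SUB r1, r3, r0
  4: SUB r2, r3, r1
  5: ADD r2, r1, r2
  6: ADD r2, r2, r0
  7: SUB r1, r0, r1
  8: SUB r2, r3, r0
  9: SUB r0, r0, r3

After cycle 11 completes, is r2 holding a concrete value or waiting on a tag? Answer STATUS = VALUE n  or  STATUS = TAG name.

cycle 1: issue MUL r1<-Mul1 // r0:4,r1:Mul1,r2:7,r3:1
cycle 2: issue MUL r3<-Mul2 // r0:4,r1:Mul1,r2:7,r3:Mul2
cycle 3: issue ADD r2<-Add1 // r0:4,r1:Mul1,r2:Add1,r3:Mul2
cycle 4: issue SUB r1<-Add2 // r0:4,r1:Add2,r2:Add1,r3:Mul2
cycle 5: issue SUB r2<-Add3 // r0:4,r1:Add2,r2:Add3,r3:Mul2
cycle 6: CDB Mul1=35; stall // r0:4,r1:Add2,r2:Add3,r3:Mul2
cycle 7: CDB Mul2=28; stall // r0:4,r1:Add2,r2:Add3,r3:28
cycle 8: stall // r0:4,r1:Add2,r2:Add3,r3:28
cycle 9: stall // r0:4,r1:Add2,r2:Add3,r3:28
cycle 10: CDB Add1=56; issue ADD r2<-Add1 // r0:4,r1:Add2,r2:Add1,r3:28
cycle 11: CDB Add2=24; issue ADD r2<-Add2 // r0:4,r1:24,r2:Add2,r3:28

STATUS = TAG Add2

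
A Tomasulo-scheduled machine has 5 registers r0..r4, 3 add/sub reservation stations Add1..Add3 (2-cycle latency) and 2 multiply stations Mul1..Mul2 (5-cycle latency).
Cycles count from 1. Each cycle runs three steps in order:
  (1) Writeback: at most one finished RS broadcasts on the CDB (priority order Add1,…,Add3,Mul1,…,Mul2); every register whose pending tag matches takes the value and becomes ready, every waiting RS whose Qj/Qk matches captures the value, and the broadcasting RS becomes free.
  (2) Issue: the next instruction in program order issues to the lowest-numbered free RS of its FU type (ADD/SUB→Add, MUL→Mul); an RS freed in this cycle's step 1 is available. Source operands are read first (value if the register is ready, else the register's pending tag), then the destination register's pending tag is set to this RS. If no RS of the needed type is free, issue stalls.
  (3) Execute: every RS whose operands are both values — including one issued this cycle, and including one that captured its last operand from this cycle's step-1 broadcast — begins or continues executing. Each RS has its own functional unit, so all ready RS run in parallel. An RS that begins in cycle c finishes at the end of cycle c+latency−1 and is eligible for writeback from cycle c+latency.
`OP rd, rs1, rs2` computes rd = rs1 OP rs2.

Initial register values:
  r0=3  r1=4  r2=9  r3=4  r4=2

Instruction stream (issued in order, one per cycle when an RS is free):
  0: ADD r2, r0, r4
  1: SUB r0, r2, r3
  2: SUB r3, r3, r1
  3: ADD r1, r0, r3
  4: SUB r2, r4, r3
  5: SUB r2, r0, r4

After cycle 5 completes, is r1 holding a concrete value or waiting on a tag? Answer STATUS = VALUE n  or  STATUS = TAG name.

STATUS = TAG Add3

c1: issue ADD r2<-Add1 | r0:3,r1:4,r2:Add1,r3:4,r4:2
c2: issue SUB r0<-Add2 | r0:Add2,r1:4,r2:Add1,r3:4,r4:2
c3: CDB Add1=5; issue SUB r3<-Add1 | r0:Add2,r1:4,r2:5,r3:Add1,r4:2
c4: issue ADD r1<-Add3 | r0:Add2,r1:Add3,r2:5,r3:Add1,r4:2
c5: CDB Add1=0; issue SUB r2<-Add1 | r0:Add2,r1:Add3,r2:Add1,r3:0,r4:2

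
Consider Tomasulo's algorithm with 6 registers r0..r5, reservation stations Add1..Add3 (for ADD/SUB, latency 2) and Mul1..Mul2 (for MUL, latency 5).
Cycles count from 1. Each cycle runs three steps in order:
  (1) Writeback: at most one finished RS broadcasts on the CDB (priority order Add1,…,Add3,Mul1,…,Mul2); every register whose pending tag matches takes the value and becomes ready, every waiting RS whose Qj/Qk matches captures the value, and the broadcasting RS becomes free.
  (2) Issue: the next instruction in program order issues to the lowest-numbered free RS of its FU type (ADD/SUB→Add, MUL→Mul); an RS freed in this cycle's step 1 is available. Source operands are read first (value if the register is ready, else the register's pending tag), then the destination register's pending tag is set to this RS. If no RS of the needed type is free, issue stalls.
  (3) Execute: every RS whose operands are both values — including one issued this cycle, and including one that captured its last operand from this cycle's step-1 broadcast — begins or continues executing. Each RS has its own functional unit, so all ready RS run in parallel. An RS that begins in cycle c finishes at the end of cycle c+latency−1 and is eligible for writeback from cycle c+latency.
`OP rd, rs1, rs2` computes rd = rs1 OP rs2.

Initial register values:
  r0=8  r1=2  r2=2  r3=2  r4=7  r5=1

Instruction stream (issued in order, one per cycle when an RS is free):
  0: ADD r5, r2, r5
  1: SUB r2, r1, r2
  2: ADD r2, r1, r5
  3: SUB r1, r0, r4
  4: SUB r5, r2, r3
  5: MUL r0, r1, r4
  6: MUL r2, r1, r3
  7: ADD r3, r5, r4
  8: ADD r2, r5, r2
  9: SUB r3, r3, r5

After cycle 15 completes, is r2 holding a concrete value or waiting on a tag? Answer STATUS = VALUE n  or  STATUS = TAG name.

  c1: issue ADD r5<-Add1  regs: r0:8,r1:2,r2:2,r3:2,r4:7,r5:Add1
  c2: issue SUB r2<-Add2  regs: r0:8,r1:2,r2:Add2,r3:2,r4:7,r5:Add1
  c3: CDB Add1=3; issue ADD r2<-Add1  regs: r0:8,r1:2,r2:Add1,r3:2,r4:7,r5:3
  c4: CDB Add2=0; issue SUB r1<-Add2  regs: r0:8,r1:Add2,r2:Add1,r3:2,r4:7,r5:3
  c5: CDB Add1=5; issue SUB r5<-Add1  regs: r0:8,r1:Add2,r2:5,r3:2,r4:7,r5:Add1
  c6: CDB Add2=1; issue MUL r0<-Mul1  regs: r0:Mul1,r1:1,r2:5,r3:2,r4:7,r5:Add1
  c7: CDB Add1=3; issue MUL r2<-Mul2  regs: r0:Mul1,r1:1,r2:Mul2,r3:2,r4:7,r5:3
  c8: issue ADD r3<-Add1  regs: r0:Mul1,r1:1,r2:Mul2,r3:Add1,r4:7,r5:3
  c9: issue ADD r2<-Add2  regs: r0:Mul1,r1:1,r2:Add2,r3:Add1,r4:7,r5:3
  c10: CDB Add1=10; issue SUB r3<-Add1  regs: r0:Mul1,r1:1,r2:Add2,r3:Add1,r4:7,r5:3
  c11: CDB Mul1=7  regs: r0:7,r1:1,r2:Add2,r3:Add1,r4:7,r5:3
  c12: CDB Add1=7  regs: r0:7,r1:1,r2:Add2,r3:7,r4:7,r5:3
  c13: CDB Mul2=2  regs: r0:7,r1:1,r2:Add2,r3:7,r4:7,r5:3
  c14: -  regs: r0:7,r1:1,r2:Add2,r3:7,r4:7,r5:3
  c15: CDB Add2=5  regs: r0:7,r1:1,r2:5,r3:7,r4:7,r5:3

STATUS = VALUE 5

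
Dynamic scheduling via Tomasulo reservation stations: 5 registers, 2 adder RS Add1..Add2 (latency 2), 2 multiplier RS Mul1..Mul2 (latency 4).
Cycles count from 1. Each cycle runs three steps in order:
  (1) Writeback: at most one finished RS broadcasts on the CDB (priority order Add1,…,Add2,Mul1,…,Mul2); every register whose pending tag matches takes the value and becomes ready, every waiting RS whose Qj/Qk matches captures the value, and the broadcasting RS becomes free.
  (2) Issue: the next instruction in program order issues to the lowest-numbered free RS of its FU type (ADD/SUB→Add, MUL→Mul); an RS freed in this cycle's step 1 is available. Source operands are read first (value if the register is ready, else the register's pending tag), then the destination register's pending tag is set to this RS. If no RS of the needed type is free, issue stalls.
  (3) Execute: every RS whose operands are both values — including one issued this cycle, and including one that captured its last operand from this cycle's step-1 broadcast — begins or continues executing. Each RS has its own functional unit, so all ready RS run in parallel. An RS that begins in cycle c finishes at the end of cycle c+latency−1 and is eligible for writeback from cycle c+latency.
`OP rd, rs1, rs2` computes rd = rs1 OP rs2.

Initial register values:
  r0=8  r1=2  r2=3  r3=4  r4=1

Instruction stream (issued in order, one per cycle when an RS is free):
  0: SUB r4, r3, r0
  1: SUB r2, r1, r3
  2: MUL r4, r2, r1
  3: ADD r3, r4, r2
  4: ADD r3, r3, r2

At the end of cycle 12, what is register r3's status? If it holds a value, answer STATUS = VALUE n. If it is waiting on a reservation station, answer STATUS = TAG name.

STATUS = VALUE -8

  c1: issue SUB r4<-Add1  regs: r0:8,r1:2,r2:3,r3:4,r4:Add1
  c2: issue SUB r2<-Add2  regs: r0:8,r1:2,r2:Add2,r3:4,r4:Add1
  c3: CDB Add1=-4; issue MUL r4<-Mul1  regs: r0:8,r1:2,r2:Add2,r3:4,r4:Mul1
  c4: CDB Add2=-2; issue ADD r3<-Add1  regs: r0:8,r1:2,r2:-2,r3:Add1,r4:Mul1
  c5: issue ADD r3<-Add2  regs: r0:8,r1:2,r2:-2,r3:Add2,r4:Mul1
  c6: -  regs: r0:8,r1:2,r2:-2,r3:Add2,r4:Mul1
  c7: -  regs: r0:8,r1:2,r2:-2,r3:Add2,r4:Mul1
  c8: CDB Mul1=-4  regs: r0:8,r1:2,r2:-2,r3:Add2,r4:-4
  c9: -  regs: r0:8,r1:2,r2:-2,r3:Add2,r4:-4
  c10: CDB Add1=-6  regs: r0:8,r1:2,r2:-2,r3:Add2,r4:-4
  c11: -  regs: r0:8,r1:2,r2:-2,r3:Add2,r4:-4
  c12: CDB Add2=-8  regs: r0:8,r1:2,r2:-2,r3:-8,r4:-4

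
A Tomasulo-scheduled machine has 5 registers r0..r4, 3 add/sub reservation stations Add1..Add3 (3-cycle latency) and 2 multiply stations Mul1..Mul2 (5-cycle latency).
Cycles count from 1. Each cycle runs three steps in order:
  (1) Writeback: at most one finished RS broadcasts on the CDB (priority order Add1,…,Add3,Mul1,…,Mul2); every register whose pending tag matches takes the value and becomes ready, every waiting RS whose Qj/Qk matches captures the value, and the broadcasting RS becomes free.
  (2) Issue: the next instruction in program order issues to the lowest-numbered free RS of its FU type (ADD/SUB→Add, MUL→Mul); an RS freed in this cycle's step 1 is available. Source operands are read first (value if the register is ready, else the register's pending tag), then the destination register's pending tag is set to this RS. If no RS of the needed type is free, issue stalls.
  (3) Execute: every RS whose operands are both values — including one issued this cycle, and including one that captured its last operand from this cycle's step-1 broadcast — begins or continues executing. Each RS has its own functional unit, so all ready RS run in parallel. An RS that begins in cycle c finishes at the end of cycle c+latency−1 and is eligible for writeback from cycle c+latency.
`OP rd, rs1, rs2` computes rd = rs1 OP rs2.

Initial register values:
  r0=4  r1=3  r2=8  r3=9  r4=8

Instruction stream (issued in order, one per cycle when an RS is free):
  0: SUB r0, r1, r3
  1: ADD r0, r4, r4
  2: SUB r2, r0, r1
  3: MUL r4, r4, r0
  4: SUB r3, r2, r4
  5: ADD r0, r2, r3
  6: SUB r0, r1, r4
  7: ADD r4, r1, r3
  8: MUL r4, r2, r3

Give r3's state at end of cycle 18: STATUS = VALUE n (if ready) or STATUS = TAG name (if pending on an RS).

STATUS = VALUE -115

cycle 1: issue SUB r0<-Add1 // r0:Add1,r1:3,r2:8,r3:9,r4:8
cycle 2: issue ADD r0<-Add2 // r0:Add2,r1:3,r2:8,r3:9,r4:8
cycle 3: issue SUB r2<-Add3 // r0:Add2,r1:3,r2:Add3,r3:9,r4:8
cycle 4: CDB Add1=-6; issue MUL r4<-Mul1 // r0:Add2,r1:3,r2:Add3,r3:9,r4:Mul1
cycle 5: CDB Add2=16; issue SUB r3<-Add1 // r0:16,r1:3,r2:Add3,r3:Add1,r4:Mul1
cycle 6: issue ADD r0<-Add2 // r0:Add2,r1:3,r2:Add3,r3:Add1,r4:Mul1
cycle 7: stall // r0:Add2,r1:3,r2:Add3,r3:Add1,r4:Mul1
cycle 8: CDB Add3=13; issue SUB r0<-Add3 // r0:Add3,r1:3,r2:13,r3:Add1,r4:Mul1
cycle 9: stall // r0:Add3,r1:3,r2:13,r3:Add1,r4:Mul1
cycle 10: CDB Mul1=128; stall // r0:Add3,r1:3,r2:13,r3:Add1,r4:128
cycle 11: stall // r0:Add3,r1:3,r2:13,r3:Add1,r4:128
cycle 12: stall // r0:Add3,r1:3,r2:13,r3:Add1,r4:128
cycle 13: CDB Add1=-115; issue ADD r4<-Add1 // r0:Add3,r1:3,r2:13,r3:-115,r4:Add1
cycle 14: CDB Add3=-125; issue MUL r4<-Mul1 // r0:-125,r1:3,r2:13,r3:-115,r4:Mul1
cycle 15: - // r0:-125,r1:3,r2:13,r3:-115,r4:Mul1
cycle 16: CDB Add1=-112 // r0:-125,r1:3,r2:13,r3:-115,r4:Mul1
cycle 17: CDB Add2=-102 // r0:-125,r1:3,r2:13,r3:-115,r4:Mul1
cycle 18: - // r0:-125,r1:3,r2:13,r3:-115,r4:Mul1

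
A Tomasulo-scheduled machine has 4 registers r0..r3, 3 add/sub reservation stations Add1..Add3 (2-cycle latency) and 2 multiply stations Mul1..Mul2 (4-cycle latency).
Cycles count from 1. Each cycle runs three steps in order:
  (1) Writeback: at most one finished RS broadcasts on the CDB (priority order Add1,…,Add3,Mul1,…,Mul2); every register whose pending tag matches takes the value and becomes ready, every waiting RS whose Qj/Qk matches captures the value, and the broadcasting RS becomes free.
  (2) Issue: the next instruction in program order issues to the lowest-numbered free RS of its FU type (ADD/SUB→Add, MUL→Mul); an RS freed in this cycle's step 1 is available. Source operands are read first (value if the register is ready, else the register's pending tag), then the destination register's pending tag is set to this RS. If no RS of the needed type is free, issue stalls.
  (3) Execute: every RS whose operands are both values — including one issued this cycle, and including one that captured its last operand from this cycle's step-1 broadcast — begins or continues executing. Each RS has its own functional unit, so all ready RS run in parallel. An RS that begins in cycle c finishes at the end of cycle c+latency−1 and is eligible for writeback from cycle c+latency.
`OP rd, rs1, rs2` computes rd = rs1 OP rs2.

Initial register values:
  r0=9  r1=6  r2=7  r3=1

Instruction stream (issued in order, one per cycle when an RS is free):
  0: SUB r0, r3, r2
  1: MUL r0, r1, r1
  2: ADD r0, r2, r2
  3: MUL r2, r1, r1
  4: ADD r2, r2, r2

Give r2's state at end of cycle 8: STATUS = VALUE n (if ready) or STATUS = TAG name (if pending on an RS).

cycle 1: issue SUB r0<-Add1 // r0:Add1,r1:6,r2:7,r3:1
cycle 2: issue MUL r0<-Mul1 // r0:Mul1,r1:6,r2:7,r3:1
cycle 3: CDB Add1=-6; issue ADD r0<-Add1 // r0:Add1,r1:6,r2:7,r3:1
cycle 4: issue MUL r2<-Mul2 // r0:Add1,r1:6,r2:Mul2,r3:1
cycle 5: CDB Add1=14; issue ADD r2<-Add1 // r0:14,r1:6,r2:Add1,r3:1
cycle 6: CDB Mul1=36 // r0:14,r1:6,r2:Add1,r3:1
cycle 7: - // r0:14,r1:6,r2:Add1,r3:1
cycle 8: CDB Mul2=36 // r0:14,r1:6,r2:Add1,r3:1

STATUS = TAG Add1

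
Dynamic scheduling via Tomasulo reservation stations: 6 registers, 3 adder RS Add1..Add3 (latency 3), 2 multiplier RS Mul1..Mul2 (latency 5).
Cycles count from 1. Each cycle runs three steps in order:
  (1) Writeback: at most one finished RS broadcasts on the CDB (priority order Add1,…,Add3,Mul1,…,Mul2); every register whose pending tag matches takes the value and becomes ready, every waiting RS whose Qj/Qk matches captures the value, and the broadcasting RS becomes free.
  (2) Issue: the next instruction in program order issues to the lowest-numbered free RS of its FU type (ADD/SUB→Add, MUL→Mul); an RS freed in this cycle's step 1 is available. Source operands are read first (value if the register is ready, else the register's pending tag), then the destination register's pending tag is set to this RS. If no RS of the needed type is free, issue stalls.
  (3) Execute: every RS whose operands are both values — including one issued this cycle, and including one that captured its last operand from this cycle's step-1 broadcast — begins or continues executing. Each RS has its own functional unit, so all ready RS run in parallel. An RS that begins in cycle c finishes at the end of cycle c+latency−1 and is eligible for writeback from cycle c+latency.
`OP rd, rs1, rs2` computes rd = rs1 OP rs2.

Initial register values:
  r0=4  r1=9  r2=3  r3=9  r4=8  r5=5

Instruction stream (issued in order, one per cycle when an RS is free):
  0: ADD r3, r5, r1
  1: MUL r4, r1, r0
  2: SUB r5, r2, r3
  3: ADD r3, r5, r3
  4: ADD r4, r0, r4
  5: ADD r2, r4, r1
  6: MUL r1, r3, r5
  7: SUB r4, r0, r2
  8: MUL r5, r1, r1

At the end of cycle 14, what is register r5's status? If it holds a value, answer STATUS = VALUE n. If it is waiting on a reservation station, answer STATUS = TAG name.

STATUS = TAG Mul2

cycle 1: issue ADD r3<-Add1 // r0:4,r1:9,r2:3,r3:Add1,r4:8,r5:5
cycle 2: issue MUL r4<-Mul1 // r0:4,r1:9,r2:3,r3:Add1,r4:Mul1,r5:5
cycle 3: issue SUB r5<-Add2 // r0:4,r1:9,r2:3,r3:Add1,r4:Mul1,r5:Add2
cycle 4: CDB Add1=14; issue ADD r3<-Add1 // r0:4,r1:9,r2:3,r3:Add1,r4:Mul1,r5:Add2
cycle 5: issue ADD r4<-Add3 // r0:4,r1:9,r2:3,r3:Add1,r4:Add3,r5:Add2
cycle 6: stall // r0:4,r1:9,r2:3,r3:Add1,r4:Add3,r5:Add2
cycle 7: CDB Add2=-11; issue ADD r2<-Add2 // r0:4,r1:9,r2:Add2,r3:Add1,r4:Add3,r5:-11
cycle 8: CDB Mul1=36; issue MUL r1<-Mul1 // r0:4,r1:Mul1,r2:Add2,r3:Add1,r4:Add3,r5:-11
cycle 9: stall // r0:4,r1:Mul1,r2:Add2,r3:Add1,r4:Add3,r5:-11
cycle 10: CDB Add1=3; issue SUB r4<-Add1 // r0:4,r1:Mul1,r2:Add2,r3:3,r4:Add1,r5:-11
cycle 11: CDB Add3=40; issue MUL r5<-Mul2 // r0:4,r1:Mul1,r2:Add2,r3:3,r4:Add1,r5:Mul2
cycle 12: - // r0:4,r1:Mul1,r2:Add2,r3:3,r4:Add1,r5:Mul2
cycle 13: - // r0:4,r1:Mul1,r2:Add2,r3:3,r4:Add1,r5:Mul2
cycle 14: CDB Add2=49 // r0:4,r1:Mul1,r2:49,r3:3,r4:Add1,r5:Mul2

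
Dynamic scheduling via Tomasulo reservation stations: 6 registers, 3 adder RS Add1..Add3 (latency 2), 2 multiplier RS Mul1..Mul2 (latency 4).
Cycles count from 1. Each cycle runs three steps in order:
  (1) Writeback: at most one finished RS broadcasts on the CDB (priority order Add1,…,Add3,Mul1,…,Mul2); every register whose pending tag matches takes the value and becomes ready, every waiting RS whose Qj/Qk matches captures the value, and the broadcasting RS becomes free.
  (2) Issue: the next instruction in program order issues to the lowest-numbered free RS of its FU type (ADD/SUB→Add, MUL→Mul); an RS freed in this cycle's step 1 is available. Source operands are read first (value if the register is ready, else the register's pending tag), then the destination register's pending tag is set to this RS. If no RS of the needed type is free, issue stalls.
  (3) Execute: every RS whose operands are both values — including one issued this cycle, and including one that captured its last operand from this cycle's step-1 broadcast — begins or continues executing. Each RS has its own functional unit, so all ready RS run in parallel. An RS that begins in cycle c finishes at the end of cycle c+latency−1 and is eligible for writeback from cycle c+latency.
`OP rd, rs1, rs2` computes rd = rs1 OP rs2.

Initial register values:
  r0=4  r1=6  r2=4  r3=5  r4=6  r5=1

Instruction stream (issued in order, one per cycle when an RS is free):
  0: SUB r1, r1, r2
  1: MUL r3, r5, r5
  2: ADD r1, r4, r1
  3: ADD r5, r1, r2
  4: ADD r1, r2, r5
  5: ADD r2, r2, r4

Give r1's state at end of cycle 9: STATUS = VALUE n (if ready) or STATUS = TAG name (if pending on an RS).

STATUS = VALUE 16

c1: issue SUB r1<-Add1 | r0:4,r1:Add1,r2:4,r3:5,r4:6,r5:1
c2: issue MUL r3<-Mul1 | r0:4,r1:Add1,r2:4,r3:Mul1,r4:6,r5:1
c3: CDB Add1=2; issue ADD r1<-Add1 | r0:4,r1:Add1,r2:4,r3:Mul1,r4:6,r5:1
c4: issue ADD r5<-Add2 | r0:4,r1:Add1,r2:4,r3:Mul1,r4:6,r5:Add2
c5: CDB Add1=8; issue ADD r1<-Add1 | r0:4,r1:Add1,r2:4,r3:Mul1,r4:6,r5:Add2
c6: CDB Mul1=1; issue ADD r2<-Add3 | r0:4,r1:Add1,r2:Add3,r3:1,r4:6,r5:Add2
c7: CDB Add2=12 | r0:4,r1:Add1,r2:Add3,r3:1,r4:6,r5:12
c8: CDB Add3=10 | r0:4,r1:Add1,r2:10,r3:1,r4:6,r5:12
c9: CDB Add1=16 | r0:4,r1:16,r2:10,r3:1,r4:6,r5:12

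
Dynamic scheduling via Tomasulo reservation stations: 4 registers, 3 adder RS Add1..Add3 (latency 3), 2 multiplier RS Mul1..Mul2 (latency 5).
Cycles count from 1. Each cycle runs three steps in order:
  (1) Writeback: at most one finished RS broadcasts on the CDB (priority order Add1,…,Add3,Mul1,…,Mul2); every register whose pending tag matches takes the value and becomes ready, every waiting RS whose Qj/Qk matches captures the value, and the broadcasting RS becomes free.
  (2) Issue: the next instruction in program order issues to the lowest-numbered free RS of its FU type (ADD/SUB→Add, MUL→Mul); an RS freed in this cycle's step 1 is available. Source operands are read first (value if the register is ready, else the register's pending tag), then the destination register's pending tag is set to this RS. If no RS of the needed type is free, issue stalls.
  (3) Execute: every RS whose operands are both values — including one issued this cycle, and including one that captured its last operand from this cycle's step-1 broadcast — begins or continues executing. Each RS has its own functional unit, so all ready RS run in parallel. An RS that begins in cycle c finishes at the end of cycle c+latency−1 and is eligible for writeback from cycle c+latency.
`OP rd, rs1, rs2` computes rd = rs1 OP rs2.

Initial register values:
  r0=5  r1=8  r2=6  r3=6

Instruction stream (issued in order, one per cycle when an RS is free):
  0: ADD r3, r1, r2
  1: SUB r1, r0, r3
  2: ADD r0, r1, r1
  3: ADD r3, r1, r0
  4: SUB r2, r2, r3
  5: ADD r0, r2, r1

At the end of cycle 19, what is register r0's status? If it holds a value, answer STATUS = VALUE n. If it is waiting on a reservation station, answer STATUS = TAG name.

  c1: issue ADD r3<-Add1  regs: r0:5,r1:8,r2:6,r3:Add1
  c2: issue SUB r1<-Add2  regs: r0:5,r1:Add2,r2:6,r3:Add1
  c3: issue ADD r0<-Add3  regs: r0:Add3,r1:Add2,r2:6,r3:Add1
  c4: CDB Add1=14; issue ADD r3<-Add1  regs: r0:Add3,r1:Add2,r2:6,r3:Add1
  c5: stall  regs: r0:Add3,r1:Add2,r2:6,r3:Add1
  c6: stall  regs: r0:Add3,r1:Add2,r2:6,r3:Add1
  c7: CDB Add2=-9; issue SUB r2<-Add2  regs: r0:Add3,r1:-9,r2:Add2,r3:Add1
  c8: stall  regs: r0:Add3,r1:-9,r2:Add2,r3:Add1
  c9: stall  regs: r0:Add3,r1:-9,r2:Add2,r3:Add1
  c10: CDB Add3=-18; issue ADD r0<-Add3  regs: r0:Add3,r1:-9,r2:Add2,r3:Add1
  c11: -  regs: r0:Add3,r1:-9,r2:Add2,r3:Add1
  c12: -  regs: r0:Add3,r1:-9,r2:Add2,r3:Add1
  c13: CDB Add1=-27  regs: r0:Add3,r1:-9,r2:Add2,r3:-27
  c14: -  regs: r0:Add3,r1:-9,r2:Add2,r3:-27
  c15: -  regs: r0:Add3,r1:-9,r2:Add2,r3:-27
  c16: CDB Add2=33  regs: r0:Add3,r1:-9,r2:33,r3:-27
  c17: -  regs: r0:Add3,r1:-9,r2:33,r3:-27
  c18: -  regs: r0:Add3,r1:-9,r2:33,r3:-27
  c19: CDB Add3=24  regs: r0:24,r1:-9,r2:33,r3:-27

STATUS = VALUE 24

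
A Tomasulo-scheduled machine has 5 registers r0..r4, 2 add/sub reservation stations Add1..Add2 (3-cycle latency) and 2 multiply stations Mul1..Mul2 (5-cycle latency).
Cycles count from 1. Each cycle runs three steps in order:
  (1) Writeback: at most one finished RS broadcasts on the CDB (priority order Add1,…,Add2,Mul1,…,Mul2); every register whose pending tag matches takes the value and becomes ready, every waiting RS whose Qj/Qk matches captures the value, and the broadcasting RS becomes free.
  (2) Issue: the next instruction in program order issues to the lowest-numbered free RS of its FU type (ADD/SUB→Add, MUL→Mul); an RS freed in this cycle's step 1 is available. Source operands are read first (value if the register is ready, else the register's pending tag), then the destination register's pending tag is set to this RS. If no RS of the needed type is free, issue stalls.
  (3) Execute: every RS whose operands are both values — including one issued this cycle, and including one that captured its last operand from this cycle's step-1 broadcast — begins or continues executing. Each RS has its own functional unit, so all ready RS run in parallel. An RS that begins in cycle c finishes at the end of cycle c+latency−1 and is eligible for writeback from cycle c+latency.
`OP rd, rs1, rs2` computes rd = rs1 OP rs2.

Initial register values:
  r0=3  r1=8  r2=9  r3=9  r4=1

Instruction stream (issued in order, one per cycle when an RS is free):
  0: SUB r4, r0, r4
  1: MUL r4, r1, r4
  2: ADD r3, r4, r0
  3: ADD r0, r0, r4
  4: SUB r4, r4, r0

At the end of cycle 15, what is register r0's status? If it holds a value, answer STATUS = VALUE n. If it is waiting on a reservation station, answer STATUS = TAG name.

STATUS = VALUE 19

cycle 1: issue SUB r4<-Add1 // r0:3,r1:8,r2:9,r3:9,r4:Add1
cycle 2: issue MUL r4<-Mul1 // r0:3,r1:8,r2:9,r3:9,r4:Mul1
cycle 3: issue ADD r3<-Add2 // r0:3,r1:8,r2:9,r3:Add2,r4:Mul1
cycle 4: CDB Add1=2; issue ADD r0<-Add1 // r0:Add1,r1:8,r2:9,r3:Add2,r4:Mul1
cycle 5: stall // r0:Add1,r1:8,r2:9,r3:Add2,r4:Mul1
cycle 6: stall // r0:Add1,r1:8,r2:9,r3:Add2,r4:Mul1
cycle 7: stall // r0:Add1,r1:8,r2:9,r3:Add2,r4:Mul1
cycle 8: stall // r0:Add1,r1:8,r2:9,r3:Add2,r4:Mul1
cycle 9: CDB Mul1=16; stall // r0:Add1,r1:8,r2:9,r3:Add2,r4:16
cycle 10: stall // r0:Add1,r1:8,r2:9,r3:Add2,r4:16
cycle 11: stall // r0:Add1,r1:8,r2:9,r3:Add2,r4:16
cycle 12: CDB Add1=19; issue SUB r4<-Add1 // r0:19,r1:8,r2:9,r3:Add2,r4:Add1
cycle 13: CDB Add2=19 // r0:19,r1:8,r2:9,r3:19,r4:Add1
cycle 14: - // r0:19,r1:8,r2:9,r3:19,r4:Add1
cycle 15: CDB Add1=-3 // r0:19,r1:8,r2:9,r3:19,r4:-3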